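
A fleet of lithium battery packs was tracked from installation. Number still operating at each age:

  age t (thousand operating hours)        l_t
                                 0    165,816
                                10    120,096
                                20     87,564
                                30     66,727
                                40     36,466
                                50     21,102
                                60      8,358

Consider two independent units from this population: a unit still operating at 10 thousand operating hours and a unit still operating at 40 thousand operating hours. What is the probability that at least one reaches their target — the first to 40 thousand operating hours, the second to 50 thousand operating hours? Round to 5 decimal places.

0.70661

p₁ = l_40/l_10 = 36,466/120,096 = 0.303640; p₂ = l_50/l_40 = 21,102/36,466 = 0.578676.
P(at least one) = 1 − (1−p₁)(1−p₂) = 1 − 0.696360 × 0.421324 = 0.706607.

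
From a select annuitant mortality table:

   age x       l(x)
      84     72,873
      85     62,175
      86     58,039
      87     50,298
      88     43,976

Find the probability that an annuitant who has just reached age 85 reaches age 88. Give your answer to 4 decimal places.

The conditional survival probability is l(88)/l(85) = 43,976/62,175 = 0.707294.

0.7073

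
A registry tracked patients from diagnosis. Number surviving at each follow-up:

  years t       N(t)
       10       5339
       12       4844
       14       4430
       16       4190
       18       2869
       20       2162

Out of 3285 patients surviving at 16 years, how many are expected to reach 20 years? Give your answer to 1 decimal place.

1695.0

The relevant probability is 2162/4190 = 0.515990.
Expected number = 3285 × 0.515990 = 1695.0.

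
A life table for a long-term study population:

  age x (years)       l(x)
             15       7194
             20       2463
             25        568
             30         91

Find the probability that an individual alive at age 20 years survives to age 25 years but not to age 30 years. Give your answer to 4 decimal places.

0.1937

This is the probability of reaching 25 but not 30, conditional on being alive at 20: (l(25) − l(30)) / l(20).
= (568 − 91) / 2463 = 477 / 2463 = 0.193666.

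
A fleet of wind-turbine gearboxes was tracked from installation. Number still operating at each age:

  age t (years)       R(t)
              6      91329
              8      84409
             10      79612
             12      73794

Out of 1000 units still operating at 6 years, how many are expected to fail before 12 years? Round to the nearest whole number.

192

The relevant probability is 1 − 73794/91329 = 0.191998.
Expected number = 1000 × 0.191998 = 192.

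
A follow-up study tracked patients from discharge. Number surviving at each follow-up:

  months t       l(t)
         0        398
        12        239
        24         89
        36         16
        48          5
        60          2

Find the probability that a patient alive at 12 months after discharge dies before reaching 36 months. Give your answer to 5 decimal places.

P(die before 36 | alive at 12) = 1 − l(36)/l(12) = 1 − 16/239 = (223)/239 = 0.933054.

0.93305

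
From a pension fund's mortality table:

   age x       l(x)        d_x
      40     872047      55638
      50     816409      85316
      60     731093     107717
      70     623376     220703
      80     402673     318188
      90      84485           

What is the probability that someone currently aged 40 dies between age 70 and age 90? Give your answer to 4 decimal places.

0.6180

This is the probability of reaching 70 but not 90, conditional on being alive at 40: (l(70) − l(90)) / l(40).
= (623376 − 84485) / 872047 = 538891 / 872047 = 0.617961.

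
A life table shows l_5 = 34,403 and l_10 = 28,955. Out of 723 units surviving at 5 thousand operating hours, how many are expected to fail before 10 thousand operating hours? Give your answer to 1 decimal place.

114.5

The relevant probability is 1 − 28,955/34,403 = 0.158358.
Expected number = 723 × 0.158358 = 114.5.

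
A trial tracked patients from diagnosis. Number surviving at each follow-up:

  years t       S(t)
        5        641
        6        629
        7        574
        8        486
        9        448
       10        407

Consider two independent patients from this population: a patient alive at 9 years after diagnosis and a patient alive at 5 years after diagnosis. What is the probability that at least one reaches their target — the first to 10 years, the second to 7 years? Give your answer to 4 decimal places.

p₁ = S(10)/S(9) = 407/448 = 0.908482; p₂ = S(7)/S(5) = 574/641 = 0.895476.
P(at least one) = 1 − (1−p₁)(1−p₂) = 1 − 0.091518 × 0.104524 = 0.990434.

0.9904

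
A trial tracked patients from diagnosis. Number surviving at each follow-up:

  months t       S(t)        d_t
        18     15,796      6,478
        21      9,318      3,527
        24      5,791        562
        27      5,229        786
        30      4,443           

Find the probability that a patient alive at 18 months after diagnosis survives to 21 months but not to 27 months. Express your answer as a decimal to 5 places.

0.25886

This is the probability of reaching 21 but not 27, conditional on being alive at 18: (S(21) − S(27)) / S(18).
= (9,318 − 5,229) / 15,796 = 4,089 / 15,796 = 0.258863.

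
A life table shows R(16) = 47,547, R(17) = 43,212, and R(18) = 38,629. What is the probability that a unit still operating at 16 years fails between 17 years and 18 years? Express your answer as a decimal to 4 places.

0.0964

This is the probability of reaching 17 but not 18, conditional on being operational at 16: (R(17) − R(18)) / R(16).
= (43,212 − 38,629) / 47,547 = 4,583 / 47,547 = 0.096389.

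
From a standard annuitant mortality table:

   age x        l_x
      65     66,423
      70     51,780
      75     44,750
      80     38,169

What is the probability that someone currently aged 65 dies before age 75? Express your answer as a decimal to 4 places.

0.3263

P(die before 75 | alive at 65) = 1 − l_75/l_65 = 1 − 44,750/66,423 = (21,673)/66,423 = 0.326288.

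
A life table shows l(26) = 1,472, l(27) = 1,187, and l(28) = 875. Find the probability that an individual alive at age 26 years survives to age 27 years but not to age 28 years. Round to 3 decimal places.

0.212

This is the probability of reaching 27 but not 28, conditional on being alive at 26: (l(27) − l(28)) / l(26).
= (1,187 − 875) / 1,472 = 312 / 1,472 = 0.211957.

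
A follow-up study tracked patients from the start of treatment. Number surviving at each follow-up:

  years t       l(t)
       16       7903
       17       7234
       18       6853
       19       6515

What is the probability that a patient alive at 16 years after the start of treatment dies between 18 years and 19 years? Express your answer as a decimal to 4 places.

This is the probability of reaching 18 but not 19, conditional on being alive at 16: (l(18) − l(19)) / l(16).
= (6853 − 6515) / 7903 = 338 / 7903 = 0.042769.

0.0428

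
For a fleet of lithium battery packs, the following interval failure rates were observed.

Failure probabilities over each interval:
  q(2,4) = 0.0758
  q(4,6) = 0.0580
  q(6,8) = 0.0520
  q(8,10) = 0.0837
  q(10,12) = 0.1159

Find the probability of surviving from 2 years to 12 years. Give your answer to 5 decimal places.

Survival from 2 to 12 is the product of surviving each interval: (1 − 0.0758) × (1 − 0.0580) × (1 − 0.0520) × (1 − 0.0837) × (1 − 0.1159).
= 0.9242 × 0.9420 × 0.9480 × 0.9163 × 0.8841 = 0.668597.

0.66860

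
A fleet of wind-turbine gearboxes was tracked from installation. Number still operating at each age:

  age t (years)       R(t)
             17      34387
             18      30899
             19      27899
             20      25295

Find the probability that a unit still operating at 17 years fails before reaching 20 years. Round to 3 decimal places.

P(fail before 20 | operational at 17) = 1 − R(20)/R(17) = 1 − 25295/34387 = (9092)/34387 = 0.264402.

0.264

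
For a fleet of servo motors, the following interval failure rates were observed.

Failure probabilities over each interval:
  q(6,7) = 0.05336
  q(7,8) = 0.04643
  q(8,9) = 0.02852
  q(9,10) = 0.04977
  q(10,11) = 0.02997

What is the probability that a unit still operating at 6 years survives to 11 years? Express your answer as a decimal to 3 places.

0.808

The overall survival probability is (1 − 0.05336) × (1 − 0.04643) × (1 − 0.02852) × (1 − 0.04977) × (1 − 0.02997).
= 0.94664 × 0.95357 × 0.97148 × 0.95023 × 0.97003 = 0.808323.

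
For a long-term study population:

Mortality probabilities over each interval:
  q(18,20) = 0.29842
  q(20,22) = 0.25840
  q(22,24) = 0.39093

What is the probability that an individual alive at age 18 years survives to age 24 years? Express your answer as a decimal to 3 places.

Chaining the interval survival probabilities: (1 − 0.29842) × (1 − 0.25840) × (1 − 0.39093).
= 0.70158 × 0.74160 × 0.60907 = 0.316894.

0.317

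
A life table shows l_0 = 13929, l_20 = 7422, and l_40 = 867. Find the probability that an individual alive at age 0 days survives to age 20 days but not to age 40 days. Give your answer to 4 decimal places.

This is the probability of reaching 20 but not 40, conditional on being alive at 0: (l_20 − l_40) / l_0.
= (7422 − 867) / 13929 = 6555 / 13929 = 0.470601.

0.4706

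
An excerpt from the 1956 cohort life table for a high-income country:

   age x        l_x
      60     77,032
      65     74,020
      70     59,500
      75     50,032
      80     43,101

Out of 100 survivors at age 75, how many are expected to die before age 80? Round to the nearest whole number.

The relevant probability is 1 − 43,101/50,032 = 0.138531.
Expected number = 100 × 0.138531 = 14.

14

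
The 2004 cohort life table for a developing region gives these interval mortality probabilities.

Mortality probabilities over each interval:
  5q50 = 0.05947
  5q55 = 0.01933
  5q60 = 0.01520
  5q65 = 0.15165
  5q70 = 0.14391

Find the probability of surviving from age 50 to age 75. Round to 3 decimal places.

0.660

25p50 = (1 − 0.05947) × (1 − 0.01933) × (1 − 0.01520) × (1 − 0.15165) × (1 − 0.14391).
= 0.94053 × 0.98067 × 0.98480 × 0.84835 × 0.85609 = 0.659687.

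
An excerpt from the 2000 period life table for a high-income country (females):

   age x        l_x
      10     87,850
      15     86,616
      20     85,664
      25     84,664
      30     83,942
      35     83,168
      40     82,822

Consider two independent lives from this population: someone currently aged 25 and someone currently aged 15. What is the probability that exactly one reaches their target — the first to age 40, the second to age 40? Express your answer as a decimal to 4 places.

p₁ = l_40/l_25 = 82,822/84,664 = 0.978243; p₂ = l_40/l_15 = 82,822/86,616 = 0.956197.
P(exactly one) = p₁(1−p₂) + (1−p₁)p₂ = 0.042850 + 0.020804 = 0.063654.

0.0637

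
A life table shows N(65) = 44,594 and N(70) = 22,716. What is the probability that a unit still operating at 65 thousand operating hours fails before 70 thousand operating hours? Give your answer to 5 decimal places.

0.49060

P(fail before 70 | operational at 65) = 1 − N(70)/N(65) = 1 − 22,716/44,594 = (21,878)/44,594 = 0.490604.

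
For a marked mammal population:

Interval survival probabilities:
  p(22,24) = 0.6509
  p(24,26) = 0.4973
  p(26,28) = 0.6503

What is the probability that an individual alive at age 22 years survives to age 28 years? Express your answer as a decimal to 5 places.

P(survive 22→28) = 0.6509 × 0.4973 × 0.6503.
= 0.210497.

0.21050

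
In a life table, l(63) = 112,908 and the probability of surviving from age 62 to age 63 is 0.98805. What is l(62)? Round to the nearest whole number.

114274

l(62) = l(63) / p = 112,908 / 0.98805 = 114274.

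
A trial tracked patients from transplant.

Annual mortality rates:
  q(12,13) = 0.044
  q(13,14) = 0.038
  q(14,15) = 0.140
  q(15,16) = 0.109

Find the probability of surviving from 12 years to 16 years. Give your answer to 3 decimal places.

0.705

The overall survival probability is (1 − 0.044) × (1 − 0.038) × (1 − 0.140) × (1 − 0.109).
= 0.956 × 0.962 × 0.860 × 0.891 = 0.704708.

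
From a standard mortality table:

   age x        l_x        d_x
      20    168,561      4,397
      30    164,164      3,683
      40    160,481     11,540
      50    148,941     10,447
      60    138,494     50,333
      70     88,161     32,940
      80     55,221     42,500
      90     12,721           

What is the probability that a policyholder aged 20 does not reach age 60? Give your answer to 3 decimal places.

P(die before 60 | alive at 20) = 1 − l_60/l_20 = 1 − 138,494/168,561 = (30,067)/168,561 = 0.178375.

0.178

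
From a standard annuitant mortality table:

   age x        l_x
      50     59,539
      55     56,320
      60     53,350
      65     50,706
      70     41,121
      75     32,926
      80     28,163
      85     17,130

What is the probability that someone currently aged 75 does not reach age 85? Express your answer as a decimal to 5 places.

P(die before 85 | alive at 75) = 1 − l_85/l_75 = 1 − 17,130/32,926 = (15,796)/32,926 = 0.479742.

0.47974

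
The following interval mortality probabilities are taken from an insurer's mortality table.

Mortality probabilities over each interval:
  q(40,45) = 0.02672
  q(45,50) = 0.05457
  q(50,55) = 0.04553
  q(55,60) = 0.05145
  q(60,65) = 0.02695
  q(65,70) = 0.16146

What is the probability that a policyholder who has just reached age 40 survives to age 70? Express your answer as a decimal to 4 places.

0.6797

Chaining the interval survival probabilities: (1 − 0.02672) × (1 − 0.05457) × (1 − 0.04553) × (1 − 0.05145) × (1 − 0.02695) × (1 − 0.16146).
= 0.97328 × 0.94543 × 0.95447 × 0.94855 × 0.97305 × 0.83854 = 0.679749.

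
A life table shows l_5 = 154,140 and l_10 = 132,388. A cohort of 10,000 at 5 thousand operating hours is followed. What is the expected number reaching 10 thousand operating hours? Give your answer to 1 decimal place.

8588.8

The relevant probability is 132,388/154,140 = 0.858882.
Expected number = 10,000 × 0.858882 = 8588.8.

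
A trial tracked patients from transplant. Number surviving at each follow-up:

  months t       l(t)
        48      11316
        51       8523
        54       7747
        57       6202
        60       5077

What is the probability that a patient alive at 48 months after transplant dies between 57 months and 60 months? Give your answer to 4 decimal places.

0.0994

This is the probability of reaching 57 but not 60, conditional on being alive at 48: (l(57) − l(60)) / l(48).
= (6202 − 5077) / 11316 = 1125 / 11316 = 0.099417.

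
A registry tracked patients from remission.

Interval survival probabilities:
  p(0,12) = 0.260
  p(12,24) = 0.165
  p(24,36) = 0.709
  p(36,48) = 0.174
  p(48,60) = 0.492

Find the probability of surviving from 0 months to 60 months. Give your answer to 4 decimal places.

0.0026

The overall survival probability is 0.260 × 0.165 × 0.709 × 0.174 × 0.492.
= 0.002604.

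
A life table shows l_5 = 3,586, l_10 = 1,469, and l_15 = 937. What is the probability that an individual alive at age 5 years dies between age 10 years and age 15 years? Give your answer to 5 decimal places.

This is the probability of reaching 10 but not 15, conditional on being alive at 5: (l_10 − l_15) / l_5.
= (1,469 − 937) / 3,586 = 532 / 3,586 = 0.148355.

0.14835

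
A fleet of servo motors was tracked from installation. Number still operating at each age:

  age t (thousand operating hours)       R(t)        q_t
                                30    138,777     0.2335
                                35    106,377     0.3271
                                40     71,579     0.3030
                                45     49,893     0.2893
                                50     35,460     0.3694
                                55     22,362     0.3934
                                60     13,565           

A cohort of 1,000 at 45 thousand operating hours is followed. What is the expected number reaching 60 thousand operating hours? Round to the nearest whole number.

272

The relevant probability is 13,565/49,893 = 0.271882.
Expected number = 1,000 × 0.271882 = 272.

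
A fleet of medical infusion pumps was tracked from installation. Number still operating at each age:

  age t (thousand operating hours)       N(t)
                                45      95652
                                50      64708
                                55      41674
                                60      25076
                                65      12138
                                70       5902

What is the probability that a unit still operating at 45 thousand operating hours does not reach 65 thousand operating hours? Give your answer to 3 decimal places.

P(fail before 65 | operational at 45) = 1 − N(65)/N(45) = 1 − 12138/95652 = (83514)/95652 = 0.873102.

0.873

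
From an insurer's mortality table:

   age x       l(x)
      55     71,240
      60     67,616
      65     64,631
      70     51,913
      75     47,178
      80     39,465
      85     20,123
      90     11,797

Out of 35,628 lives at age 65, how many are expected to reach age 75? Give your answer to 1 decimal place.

26007.0

The relevant probability is 47,178/64,631 = 0.729959.
Expected number = 35,628 × 0.729959 = 26007.0.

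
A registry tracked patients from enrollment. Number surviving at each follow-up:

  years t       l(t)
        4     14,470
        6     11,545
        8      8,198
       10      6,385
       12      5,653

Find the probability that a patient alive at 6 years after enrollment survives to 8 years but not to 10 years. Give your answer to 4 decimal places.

0.1570

This is the probability of reaching 8 but not 10, conditional on being alive at 6: (l(8) − l(10)) / l(6).
= (8,198 − 6,385) / 11,545 = 1,813 / 11,545 = 0.157038.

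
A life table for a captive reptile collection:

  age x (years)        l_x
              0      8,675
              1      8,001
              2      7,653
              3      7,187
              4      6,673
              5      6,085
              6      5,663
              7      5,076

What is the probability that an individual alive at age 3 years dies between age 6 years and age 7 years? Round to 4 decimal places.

This is the probability of reaching 6 but not 7, conditional on being alive at 3: (l_6 − l_7) / l_3.
= (5,663 − 5,076) / 7,187 = 587 / 7,187 = 0.081675.

0.0817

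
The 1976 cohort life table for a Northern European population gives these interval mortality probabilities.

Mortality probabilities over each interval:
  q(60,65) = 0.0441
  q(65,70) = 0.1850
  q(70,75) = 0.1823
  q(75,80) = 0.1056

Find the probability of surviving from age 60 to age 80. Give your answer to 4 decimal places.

The overall survival probability is (1 − 0.0441) × (1 − 0.1850) × (1 − 0.1823) × (1 − 0.1056).
= 0.9559 × 0.8150 × 0.8177 × 0.8944 = 0.569765.

0.5698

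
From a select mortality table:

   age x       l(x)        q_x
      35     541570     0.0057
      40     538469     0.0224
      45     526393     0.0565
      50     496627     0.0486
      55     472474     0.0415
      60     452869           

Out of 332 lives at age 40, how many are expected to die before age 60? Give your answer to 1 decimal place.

The relevant probability is 1 − 452869/538469 = 0.158969.
Expected number = 332 × 0.158969 = 52.8.

52.8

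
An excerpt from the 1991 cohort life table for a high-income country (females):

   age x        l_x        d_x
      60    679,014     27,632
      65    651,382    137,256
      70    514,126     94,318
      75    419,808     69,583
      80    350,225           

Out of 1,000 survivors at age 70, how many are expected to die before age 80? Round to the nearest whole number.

319

The relevant probability is 1 − 350,225/514,126 = 0.318795.
Expected number = 1,000 × 0.318795 = 319.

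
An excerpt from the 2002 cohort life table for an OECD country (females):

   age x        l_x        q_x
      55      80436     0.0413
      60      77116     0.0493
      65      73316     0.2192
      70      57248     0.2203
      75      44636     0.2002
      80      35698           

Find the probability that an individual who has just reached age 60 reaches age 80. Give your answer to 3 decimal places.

0.463

We want 20p60 = l_80/l_60.
The conditional survival probability is l_80/l_60 = 35698/77116 = 0.462913.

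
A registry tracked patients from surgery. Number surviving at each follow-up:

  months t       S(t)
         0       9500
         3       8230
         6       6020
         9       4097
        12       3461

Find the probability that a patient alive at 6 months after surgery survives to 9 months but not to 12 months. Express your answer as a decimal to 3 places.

This is the probability of reaching 9 but not 12, conditional on being alive at 6: (S(9) − S(12)) / S(6).
= (4097 − 3461) / 6020 = 636 / 6020 = 0.105648.

0.106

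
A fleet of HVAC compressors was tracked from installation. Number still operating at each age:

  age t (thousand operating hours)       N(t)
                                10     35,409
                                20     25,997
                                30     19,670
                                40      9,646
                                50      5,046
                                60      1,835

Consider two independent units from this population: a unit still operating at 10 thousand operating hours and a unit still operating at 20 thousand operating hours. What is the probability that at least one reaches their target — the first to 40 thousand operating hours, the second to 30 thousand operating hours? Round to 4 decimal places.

p₁ = N(40)/N(10) = 9,646/35,409 = 0.272417; p₂ = N(30)/N(20) = 19,670/25,997 = 0.756626.
P(at least one) = 1 − (1−p₁)(1−p₂) = 1 − 0.727583 × 0.243374 = 0.822925.

0.8229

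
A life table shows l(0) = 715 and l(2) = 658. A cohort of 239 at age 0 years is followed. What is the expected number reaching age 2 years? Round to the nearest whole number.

The relevant probability is 658/715 = 0.920280.
Expected number = 239 × 0.920280 = 220.

220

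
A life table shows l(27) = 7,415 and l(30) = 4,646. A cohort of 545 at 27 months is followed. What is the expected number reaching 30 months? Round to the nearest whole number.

The relevant probability is 4,646/7,415 = 0.626568.
Expected number = 545 × 0.626568 = 341.

341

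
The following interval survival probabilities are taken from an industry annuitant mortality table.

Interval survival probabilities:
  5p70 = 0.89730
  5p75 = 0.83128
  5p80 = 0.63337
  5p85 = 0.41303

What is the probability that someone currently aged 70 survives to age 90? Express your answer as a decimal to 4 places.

0.1951

Chaining the interval survival probabilities: 0.89730 × 0.83128 × 0.63337 × 0.41303.
= 0.195130.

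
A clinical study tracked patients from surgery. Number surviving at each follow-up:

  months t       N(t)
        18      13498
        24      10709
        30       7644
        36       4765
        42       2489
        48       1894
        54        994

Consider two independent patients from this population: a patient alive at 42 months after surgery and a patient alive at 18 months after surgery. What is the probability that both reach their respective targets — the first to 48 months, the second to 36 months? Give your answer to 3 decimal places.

p₁ = N(48)/N(42) = 1894/2489 = 0.760948; p₂ = N(36)/N(18) = 4765/13498 = 0.353015.
P(both) = p₁ × p₂ = 0.760948 × 0.353015 = 0.268626.

0.269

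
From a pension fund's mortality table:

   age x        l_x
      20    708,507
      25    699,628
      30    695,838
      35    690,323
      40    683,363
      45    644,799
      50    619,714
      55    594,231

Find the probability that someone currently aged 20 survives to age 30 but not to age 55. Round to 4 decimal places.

This is the probability of reaching 30 but not 55, conditional on being alive at 20: (l_30 − l_55) / l_20.
= (695,838 − 594,231) / 708,507 = 101,607 / 708,507 = 0.143410.

0.1434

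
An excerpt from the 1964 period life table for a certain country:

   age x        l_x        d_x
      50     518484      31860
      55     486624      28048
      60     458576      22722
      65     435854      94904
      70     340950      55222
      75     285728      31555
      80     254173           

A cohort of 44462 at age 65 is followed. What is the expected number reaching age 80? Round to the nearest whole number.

25928

The relevant probability is 254173/435854 = 0.583161.
Expected number = 44462 × 0.583161 = 25928.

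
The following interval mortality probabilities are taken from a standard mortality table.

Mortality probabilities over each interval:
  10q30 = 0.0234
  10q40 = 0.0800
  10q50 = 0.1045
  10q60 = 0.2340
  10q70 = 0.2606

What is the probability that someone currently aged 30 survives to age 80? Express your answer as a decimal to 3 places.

The overall survival probability is (1 − 0.0234) × (1 − 0.0800) × (1 − 0.1045) × (1 − 0.2340) × (1 − 0.2606).
= 0.9766 × 0.9200 × 0.8955 × 0.7660 × 0.7394 = 0.455699.

0.456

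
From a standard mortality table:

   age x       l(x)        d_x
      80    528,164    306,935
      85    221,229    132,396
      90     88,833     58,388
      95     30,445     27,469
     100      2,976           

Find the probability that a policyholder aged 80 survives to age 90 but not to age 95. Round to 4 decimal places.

0.1105

This is the probability of reaching 90 but not 95, conditional on being alive at 80: (l(90) − l(95)) / l(80).
= (88,833 − 30,445) / 528,164 = 58,388 / 528,164 = 0.110549.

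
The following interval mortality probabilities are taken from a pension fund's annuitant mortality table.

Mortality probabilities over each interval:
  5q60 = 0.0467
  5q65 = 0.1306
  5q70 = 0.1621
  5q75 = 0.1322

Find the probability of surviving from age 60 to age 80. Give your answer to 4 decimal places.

0.6026

Survival from 60 to 80 is the product of surviving each interval: (1 − 0.0467) × (1 − 0.1306) × (1 − 0.1621) × (1 − 0.1322).
= 0.9533 × 0.8694 × 0.8379 × 0.8678 = 0.602644.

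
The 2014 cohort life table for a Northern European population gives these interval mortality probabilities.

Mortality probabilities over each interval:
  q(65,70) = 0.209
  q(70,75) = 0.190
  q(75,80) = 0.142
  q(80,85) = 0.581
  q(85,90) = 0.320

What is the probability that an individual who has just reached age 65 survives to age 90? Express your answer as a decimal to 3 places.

P(survive 65→90) = (1 − 0.209) × (1 − 0.190) × (1 − 0.142) × (1 − 0.581) × (1 − 0.320).
= 0.791 × 0.810 × 0.858 × 0.419 × 0.680 = 0.156629.

0.157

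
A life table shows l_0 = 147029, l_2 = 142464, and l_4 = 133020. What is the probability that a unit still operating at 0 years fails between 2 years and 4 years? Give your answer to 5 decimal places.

0.06423

This is the probability of reaching 2 but not 4, conditional on being operational at 0: (l_2 − l_4) / l_0.
= (142464 − 133020) / 147029 = 9444 / 147029 = 0.064232.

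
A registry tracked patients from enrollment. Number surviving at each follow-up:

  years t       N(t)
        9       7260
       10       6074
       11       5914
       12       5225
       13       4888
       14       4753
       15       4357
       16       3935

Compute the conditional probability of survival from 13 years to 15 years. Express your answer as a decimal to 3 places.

The conditional survival probability is N(15)/N(13) = 4357/4888 = 0.891367.

0.891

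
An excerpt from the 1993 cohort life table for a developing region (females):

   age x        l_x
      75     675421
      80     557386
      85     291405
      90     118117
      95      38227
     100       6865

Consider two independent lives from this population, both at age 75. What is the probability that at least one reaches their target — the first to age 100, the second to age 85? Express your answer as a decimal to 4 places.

p₁ = l_100/l_75 = 6865/675421 = 0.010164; p₂ = l_85/l_75 = 291405/675421 = 0.431442.
P(at least one) = 1 − (1−p₁)(1−p₂) = 1 − 0.989836 × 0.568558 = 0.437221.

0.4372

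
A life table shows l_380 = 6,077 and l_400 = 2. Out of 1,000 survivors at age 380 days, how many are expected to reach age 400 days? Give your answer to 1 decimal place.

The relevant probability is 2/6,077 = 0.000329.
Expected number = 1,000 × 0.000329 = 0.3.

0.3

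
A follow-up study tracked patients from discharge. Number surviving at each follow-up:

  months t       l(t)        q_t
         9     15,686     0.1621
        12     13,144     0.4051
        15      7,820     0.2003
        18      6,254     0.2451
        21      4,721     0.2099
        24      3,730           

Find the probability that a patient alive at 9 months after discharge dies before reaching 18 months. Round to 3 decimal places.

P(die before 18 | alive at 9) = 1 − l(18)/l(9) = 1 − 6,254/15,686 = (9,432)/15,686 = 0.601301.

0.601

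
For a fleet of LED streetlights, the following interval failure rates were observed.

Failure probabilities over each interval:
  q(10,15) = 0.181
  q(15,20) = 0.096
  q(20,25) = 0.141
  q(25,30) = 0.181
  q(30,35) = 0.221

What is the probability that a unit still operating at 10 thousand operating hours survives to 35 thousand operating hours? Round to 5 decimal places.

P(survive 10→35) = (1 − 0.181) × (1 − 0.096) × (1 − 0.141) × (1 − 0.181) × (1 − 0.221).
= 0.819 × 0.904 × 0.859 × 0.819 × 0.779 = 0.405758.

0.40576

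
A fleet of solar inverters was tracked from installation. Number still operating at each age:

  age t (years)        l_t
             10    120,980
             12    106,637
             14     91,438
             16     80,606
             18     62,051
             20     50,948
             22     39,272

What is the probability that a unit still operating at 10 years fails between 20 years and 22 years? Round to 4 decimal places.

This is the probability of reaching 20 but not 22, conditional on being operational at 10: (l_20 − l_22) / l_10.
= (50,948 − 39,272) / 120,980 = 11,676 / 120,980 = 0.096512.

0.0965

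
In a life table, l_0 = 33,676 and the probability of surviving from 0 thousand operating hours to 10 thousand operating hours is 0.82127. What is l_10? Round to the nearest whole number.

l_10 = l_0 × p = 33,676 × 0.82127 = 27657.

27657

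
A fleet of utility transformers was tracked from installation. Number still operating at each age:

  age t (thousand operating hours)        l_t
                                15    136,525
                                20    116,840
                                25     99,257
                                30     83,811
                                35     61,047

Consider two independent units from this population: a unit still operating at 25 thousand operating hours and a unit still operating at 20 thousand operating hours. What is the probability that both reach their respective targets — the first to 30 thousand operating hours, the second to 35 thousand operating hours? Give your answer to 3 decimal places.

p₁ = l_30/l_25 = 83,811/99,257 = 0.844384; p₂ = l_35/l_20 = 61,047/116,840 = 0.522484.
P(both) = p₁ × p₂ = 0.844384 × 0.522484 = 0.441177.

0.441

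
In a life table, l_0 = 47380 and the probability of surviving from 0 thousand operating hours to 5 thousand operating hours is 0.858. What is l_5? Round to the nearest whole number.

l_5 = l_0 × p = 47380 × 0.858 = 40652.

40652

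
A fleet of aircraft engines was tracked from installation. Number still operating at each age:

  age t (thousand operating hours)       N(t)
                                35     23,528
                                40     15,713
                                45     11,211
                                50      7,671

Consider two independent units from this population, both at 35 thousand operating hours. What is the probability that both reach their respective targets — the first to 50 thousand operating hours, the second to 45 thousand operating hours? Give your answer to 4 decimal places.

p₁ = N(50)/N(35) = 7,671/23,528 = 0.326037; p₂ = N(45)/N(35) = 11,211/23,528 = 0.476496.
P(both) = p₁ × p₂ = 0.326037 × 0.476496 = 0.155355.

0.1554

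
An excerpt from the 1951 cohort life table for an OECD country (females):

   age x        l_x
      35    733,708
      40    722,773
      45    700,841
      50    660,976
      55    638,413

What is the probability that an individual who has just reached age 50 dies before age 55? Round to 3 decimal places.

P(die before 55 | alive at 50) = 1 − l_55/l_50 = 1 − 638,413/660,976 = (22,563)/660,976 = 0.034136.

0.034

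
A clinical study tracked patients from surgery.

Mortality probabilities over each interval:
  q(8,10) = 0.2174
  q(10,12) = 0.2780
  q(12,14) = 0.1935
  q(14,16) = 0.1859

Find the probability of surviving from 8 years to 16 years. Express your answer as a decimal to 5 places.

The overall survival probability is (1 − 0.2174) × (1 − 0.2780) × (1 − 0.1935) × (1 − 0.1859).
= 0.7826 × 0.7220 × 0.8065 × 0.8141 = 0.370987.

0.37099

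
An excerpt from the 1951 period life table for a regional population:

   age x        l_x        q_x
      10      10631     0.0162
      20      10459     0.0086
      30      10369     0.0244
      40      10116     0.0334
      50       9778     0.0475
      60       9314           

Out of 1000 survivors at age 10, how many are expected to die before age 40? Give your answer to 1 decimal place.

48.4

The relevant probability is 1 − 10116/10631 = 0.048443.
Expected number = 1000 × 0.048443 = 48.4.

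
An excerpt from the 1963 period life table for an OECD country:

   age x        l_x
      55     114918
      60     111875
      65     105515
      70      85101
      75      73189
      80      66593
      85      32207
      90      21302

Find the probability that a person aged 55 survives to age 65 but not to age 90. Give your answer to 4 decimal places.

We want 10|25q55 = (l_65 − l_90)/l_55.
This is the probability of reaching 65 but not 90, conditional on being alive at 55: (l_65 − l_90) / l_55.
= (105515 − 21302) / 114918 = 84213 / 114918 = 0.732809.

0.7328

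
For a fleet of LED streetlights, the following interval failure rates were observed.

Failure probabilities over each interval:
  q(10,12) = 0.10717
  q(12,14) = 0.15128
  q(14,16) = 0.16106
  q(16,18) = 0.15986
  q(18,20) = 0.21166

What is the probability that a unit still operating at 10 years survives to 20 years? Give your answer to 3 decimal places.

Survival from 10 to 20 is the product of surviving each interval: (1 − 0.10717) × (1 − 0.15128) × (1 − 0.16106) × (1 − 0.15986) × (1 − 0.21166).
= 0.89283 × 0.84872 × 0.83894 × 0.84014 × 0.78834 = 0.421046.

0.421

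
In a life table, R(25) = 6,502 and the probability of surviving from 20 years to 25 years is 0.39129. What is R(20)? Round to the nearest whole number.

R(20) = R(25) / p = 6,502 / 0.39129 = 16617.

16617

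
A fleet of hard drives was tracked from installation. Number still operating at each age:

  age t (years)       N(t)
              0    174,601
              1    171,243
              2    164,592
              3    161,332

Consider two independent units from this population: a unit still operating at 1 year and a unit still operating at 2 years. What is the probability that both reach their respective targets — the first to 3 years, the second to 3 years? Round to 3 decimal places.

0.923

p₁ = N(3)/N(1) = 161,332/171,243 = 0.942123; p₂ = N(3)/N(2) = 161,332/164,592 = 0.980193.
P(both) = p₁ × p₂ = 0.942123 × 0.980193 = 0.923462.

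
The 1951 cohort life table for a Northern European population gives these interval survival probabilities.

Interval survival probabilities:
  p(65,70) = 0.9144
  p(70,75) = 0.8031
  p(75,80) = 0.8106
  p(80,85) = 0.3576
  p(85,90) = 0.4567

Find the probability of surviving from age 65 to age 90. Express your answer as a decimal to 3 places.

Chaining the interval survival probabilities: 0.9144 × 0.8031 × 0.8106 × 0.3576 × 0.4567.
= 0.097217.

0.097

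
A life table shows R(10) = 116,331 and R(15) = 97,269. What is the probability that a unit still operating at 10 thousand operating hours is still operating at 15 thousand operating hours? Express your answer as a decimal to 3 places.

0.836

The conditional survival probability is R(15)/R(10) = 97,269/116,331 = 0.836140.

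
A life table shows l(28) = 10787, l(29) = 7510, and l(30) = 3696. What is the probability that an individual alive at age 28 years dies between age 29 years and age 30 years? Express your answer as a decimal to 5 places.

0.35357

This is the probability of reaching 29 but not 30, conditional on being alive at 28: (l(29) − l(30)) / l(28).
= (7510 − 3696) / 10787 = 3814 / 10787 = 0.353574.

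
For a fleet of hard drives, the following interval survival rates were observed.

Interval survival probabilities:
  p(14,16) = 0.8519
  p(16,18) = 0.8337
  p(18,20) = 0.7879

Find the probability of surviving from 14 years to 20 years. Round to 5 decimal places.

P(survive 14→20) = 0.8519 × 0.8337 × 0.7879.
= 0.559589.

0.55959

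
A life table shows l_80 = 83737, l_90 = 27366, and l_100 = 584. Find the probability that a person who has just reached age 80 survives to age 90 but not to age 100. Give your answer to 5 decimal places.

0.31983

This is the probability of reaching 90 but not 100, conditional on being alive at 80: (l_90 − l_100) / l_80.
= (27366 − 584) / 83737 = 26782 / 83737 = 0.319835.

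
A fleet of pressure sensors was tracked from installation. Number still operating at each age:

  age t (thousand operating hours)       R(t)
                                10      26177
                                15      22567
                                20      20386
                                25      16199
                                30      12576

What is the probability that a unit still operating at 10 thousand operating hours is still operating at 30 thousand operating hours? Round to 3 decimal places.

The conditional survival probability is R(30)/R(10) = 12576/26177 = 0.480422.

0.480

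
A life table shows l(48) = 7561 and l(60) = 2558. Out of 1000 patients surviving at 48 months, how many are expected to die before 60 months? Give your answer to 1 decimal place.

The relevant probability is 1 − 2558/7561 = 0.661685.
Expected number = 1000 × 0.661685 = 661.7.

661.7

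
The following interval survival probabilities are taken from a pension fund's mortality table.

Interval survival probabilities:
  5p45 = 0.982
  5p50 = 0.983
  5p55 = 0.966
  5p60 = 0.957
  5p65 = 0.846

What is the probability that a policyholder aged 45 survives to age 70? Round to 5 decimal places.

0.75496

Survival from 45 to 70 is the product of surviving each interval: 0.982 × 0.983 × 0.966 × 0.957 × 0.846.
= 0.754961.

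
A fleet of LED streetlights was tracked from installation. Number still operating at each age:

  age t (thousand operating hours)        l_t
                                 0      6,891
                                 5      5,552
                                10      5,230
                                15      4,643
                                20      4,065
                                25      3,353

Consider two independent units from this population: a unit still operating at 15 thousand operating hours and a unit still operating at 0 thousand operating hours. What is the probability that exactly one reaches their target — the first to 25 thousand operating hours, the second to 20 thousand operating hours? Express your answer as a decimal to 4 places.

p₁ = l_25/l_15 = 3,353/4,643 = 0.722162; p₂ = l_20/l_0 = 4,065/6,891 = 0.589900.
P(exactly one) = p₁(1−p₂) + (1−p₁)p₂ = 0.296159 + 0.163897 = 0.460055.

0.4601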